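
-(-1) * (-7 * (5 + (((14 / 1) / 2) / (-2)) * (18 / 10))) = 91 / 10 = 9.10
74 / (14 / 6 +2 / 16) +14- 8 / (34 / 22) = 39042 / 1003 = 38.93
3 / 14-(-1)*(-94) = -93.79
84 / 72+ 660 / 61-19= -2567 / 366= -7.01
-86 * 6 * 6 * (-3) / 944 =9.84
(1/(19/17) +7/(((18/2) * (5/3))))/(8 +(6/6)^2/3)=388/2375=0.16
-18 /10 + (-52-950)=-5019 /5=-1003.80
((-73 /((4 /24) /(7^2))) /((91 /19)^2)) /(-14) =79059 /1183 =66.83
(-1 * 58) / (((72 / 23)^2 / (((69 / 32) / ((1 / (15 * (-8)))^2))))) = -8821075 / 48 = -183772.40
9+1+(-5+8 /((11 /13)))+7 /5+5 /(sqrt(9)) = 2891 /165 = 17.52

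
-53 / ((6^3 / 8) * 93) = -53 / 2511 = -0.02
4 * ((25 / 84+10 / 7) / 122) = 145 / 2562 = 0.06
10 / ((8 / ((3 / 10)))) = 3 / 8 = 0.38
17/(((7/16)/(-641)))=-174352/7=-24907.43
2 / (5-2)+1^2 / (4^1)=11 / 12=0.92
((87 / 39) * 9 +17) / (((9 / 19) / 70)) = 641060 / 117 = 5479.15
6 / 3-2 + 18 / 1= 18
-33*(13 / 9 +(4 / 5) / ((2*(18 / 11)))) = -836 / 15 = -55.73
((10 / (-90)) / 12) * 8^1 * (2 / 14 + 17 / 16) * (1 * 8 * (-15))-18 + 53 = 320 / 7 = 45.71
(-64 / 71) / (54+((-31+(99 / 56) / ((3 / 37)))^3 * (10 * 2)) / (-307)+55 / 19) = -16389890048 / 1955795954403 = -0.01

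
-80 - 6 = -86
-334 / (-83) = 334 / 83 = 4.02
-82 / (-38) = 41 / 19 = 2.16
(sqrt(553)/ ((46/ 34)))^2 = 159817/ 529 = 302.11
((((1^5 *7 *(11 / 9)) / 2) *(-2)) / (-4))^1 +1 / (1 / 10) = 12.14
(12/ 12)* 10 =10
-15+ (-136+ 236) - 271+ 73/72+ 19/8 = -3287/18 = -182.61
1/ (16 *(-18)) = -1/ 288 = -0.00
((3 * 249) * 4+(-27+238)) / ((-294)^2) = 457 / 12348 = 0.04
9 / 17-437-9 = -7573 / 17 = -445.47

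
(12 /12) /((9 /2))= 2 /9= 0.22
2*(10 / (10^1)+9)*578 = 11560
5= 5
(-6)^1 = -6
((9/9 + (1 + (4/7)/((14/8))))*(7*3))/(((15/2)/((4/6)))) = 152/35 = 4.34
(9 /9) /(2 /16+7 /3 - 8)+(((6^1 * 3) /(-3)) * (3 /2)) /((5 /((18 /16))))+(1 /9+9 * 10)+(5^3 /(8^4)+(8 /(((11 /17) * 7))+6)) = 25807127551 /269660160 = 95.70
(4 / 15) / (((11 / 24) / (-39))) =-1248 / 55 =-22.69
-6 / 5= -1.20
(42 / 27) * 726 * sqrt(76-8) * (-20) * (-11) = 1490720 * sqrt(17) / 3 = 2048798.67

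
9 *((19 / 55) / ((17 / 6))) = 1026 / 935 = 1.10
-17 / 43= -0.40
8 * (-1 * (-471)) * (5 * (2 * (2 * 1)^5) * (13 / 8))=1959360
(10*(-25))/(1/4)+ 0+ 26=-974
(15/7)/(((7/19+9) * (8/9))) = 2565/9968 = 0.26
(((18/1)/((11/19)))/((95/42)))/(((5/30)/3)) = 13608/55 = 247.42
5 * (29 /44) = 145 /44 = 3.30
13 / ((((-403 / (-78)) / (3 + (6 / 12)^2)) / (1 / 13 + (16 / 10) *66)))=267891 / 310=864.16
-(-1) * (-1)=-1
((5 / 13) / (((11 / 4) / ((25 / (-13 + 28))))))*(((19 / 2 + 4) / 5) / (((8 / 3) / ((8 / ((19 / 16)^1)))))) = 4320 / 2717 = 1.59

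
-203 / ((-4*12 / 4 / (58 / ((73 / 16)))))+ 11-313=-19042 / 219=-86.95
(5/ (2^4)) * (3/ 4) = 15/ 64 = 0.23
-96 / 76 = -24 / 19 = -1.26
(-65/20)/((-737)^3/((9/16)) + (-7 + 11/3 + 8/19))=2223/486783714440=0.00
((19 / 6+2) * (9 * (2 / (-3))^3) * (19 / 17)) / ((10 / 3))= -1178 / 255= -4.62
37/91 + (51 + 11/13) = 4755/91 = 52.25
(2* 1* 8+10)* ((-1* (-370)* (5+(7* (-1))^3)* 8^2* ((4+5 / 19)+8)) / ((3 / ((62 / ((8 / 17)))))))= -6388196863360 / 57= -112073629181.75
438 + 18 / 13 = 5712 / 13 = 439.38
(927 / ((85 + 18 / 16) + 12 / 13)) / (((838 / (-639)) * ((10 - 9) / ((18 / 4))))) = -138610602 / 3793207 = -36.54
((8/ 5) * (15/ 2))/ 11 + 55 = 617/ 11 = 56.09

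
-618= -618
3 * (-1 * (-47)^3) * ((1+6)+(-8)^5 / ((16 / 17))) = -10841924421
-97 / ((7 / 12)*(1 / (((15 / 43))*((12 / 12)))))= -17460 / 301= -58.01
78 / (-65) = -6 / 5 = -1.20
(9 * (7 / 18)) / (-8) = -7 / 16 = -0.44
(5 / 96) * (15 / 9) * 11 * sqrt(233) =275 * sqrt(233) / 288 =14.58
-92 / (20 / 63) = -1449 / 5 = -289.80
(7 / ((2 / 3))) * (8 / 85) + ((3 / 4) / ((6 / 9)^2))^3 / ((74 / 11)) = 43864341 / 25763840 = 1.70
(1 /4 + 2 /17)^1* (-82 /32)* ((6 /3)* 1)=-1025 /544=-1.88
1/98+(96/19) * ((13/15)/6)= 20669/27930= 0.74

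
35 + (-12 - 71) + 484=436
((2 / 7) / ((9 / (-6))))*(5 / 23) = -20 / 483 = -0.04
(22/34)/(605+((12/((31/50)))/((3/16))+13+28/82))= 13981/15590904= 0.00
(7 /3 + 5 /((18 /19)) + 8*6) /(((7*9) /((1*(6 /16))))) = 0.33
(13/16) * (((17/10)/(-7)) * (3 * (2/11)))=-663/6160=-0.11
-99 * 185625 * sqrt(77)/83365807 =-18376875 * sqrt(77)/83365807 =-1.93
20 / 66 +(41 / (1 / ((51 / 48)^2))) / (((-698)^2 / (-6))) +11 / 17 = 33219063829 / 34985144832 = 0.95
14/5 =2.80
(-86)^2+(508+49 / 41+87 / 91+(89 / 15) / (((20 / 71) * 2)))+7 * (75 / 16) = 35591480503 / 4477200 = 7949.50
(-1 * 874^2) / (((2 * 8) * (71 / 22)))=-2100659 / 142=-14793.37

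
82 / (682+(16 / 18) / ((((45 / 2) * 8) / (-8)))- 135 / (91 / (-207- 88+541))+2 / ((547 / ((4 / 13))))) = 0.26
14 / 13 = 1.08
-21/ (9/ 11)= -77/ 3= -25.67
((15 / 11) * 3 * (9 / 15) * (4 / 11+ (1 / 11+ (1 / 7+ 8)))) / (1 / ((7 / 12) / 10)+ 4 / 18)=80433 / 66187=1.22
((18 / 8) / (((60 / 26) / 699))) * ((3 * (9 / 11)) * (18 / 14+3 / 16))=2208141 / 896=2464.44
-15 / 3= -5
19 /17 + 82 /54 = 2.64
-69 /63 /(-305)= 23 /6405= 0.00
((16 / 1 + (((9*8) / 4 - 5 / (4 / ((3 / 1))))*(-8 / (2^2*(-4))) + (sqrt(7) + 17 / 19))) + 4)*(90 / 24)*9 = 135*sqrt(7) / 4 + 574965 / 608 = 1034.96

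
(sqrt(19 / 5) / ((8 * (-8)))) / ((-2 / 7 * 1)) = 0.11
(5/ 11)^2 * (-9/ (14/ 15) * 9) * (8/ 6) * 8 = -162000/ 847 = -191.26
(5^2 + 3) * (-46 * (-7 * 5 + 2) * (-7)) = -297528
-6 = -6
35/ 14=5/ 2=2.50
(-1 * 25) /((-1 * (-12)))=-25 /12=-2.08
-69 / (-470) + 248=116629 / 470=248.15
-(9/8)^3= -729/512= -1.42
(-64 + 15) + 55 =6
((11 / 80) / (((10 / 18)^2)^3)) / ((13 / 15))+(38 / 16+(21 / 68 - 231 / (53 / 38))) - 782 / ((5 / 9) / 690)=-2844506567258497 / 2928250000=-971401.54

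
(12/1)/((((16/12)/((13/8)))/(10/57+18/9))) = 1209/38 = 31.82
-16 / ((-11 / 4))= 5.82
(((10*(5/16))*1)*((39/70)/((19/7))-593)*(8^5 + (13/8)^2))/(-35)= 1734487.79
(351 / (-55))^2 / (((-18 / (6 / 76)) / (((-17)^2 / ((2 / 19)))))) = -11868363 / 24200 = -490.43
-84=-84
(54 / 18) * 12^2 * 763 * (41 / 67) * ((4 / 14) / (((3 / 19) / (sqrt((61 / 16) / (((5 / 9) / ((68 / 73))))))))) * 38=1393898976 * sqrt(378505) / 24455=35067066.93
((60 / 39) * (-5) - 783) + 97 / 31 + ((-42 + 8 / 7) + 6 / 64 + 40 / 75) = -1120898399 / 1354080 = -827.79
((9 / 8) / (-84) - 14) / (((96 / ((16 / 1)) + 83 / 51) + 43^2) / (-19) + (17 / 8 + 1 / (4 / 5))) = 3041691 / 20477548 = 0.15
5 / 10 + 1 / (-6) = 1 / 3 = 0.33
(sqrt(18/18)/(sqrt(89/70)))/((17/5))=5 * sqrt(6230)/1513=0.26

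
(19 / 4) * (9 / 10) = 171 / 40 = 4.28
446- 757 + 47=-264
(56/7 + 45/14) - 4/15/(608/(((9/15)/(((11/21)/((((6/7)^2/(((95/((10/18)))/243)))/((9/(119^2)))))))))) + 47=39881042/694925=57.39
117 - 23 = 94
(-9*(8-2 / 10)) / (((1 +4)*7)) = -351 / 175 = -2.01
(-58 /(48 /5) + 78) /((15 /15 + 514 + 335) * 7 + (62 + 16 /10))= 8635 /721632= 0.01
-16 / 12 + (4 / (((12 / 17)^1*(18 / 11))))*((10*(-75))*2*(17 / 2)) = -44154.11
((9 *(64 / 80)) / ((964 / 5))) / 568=9 / 136888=0.00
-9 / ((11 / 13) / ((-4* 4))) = 1872 / 11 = 170.18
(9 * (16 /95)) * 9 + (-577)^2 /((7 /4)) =126522092 /665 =190258.78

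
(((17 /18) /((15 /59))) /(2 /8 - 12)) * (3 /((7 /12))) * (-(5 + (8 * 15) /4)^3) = 9829400 /141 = 69712.06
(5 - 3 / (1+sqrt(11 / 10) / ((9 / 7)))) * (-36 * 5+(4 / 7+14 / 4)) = 2647725 / 3794 - 66501 * sqrt(110) / 542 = -588.97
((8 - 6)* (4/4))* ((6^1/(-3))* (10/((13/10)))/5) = -80/13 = -6.15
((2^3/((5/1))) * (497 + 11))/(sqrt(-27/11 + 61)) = 2032 * sqrt(1771)/805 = 106.23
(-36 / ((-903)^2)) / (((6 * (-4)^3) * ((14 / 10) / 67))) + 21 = 1278561647 / 60883872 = 21.00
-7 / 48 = -0.15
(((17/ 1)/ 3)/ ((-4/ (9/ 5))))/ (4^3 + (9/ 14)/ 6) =-357/ 8975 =-0.04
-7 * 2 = -14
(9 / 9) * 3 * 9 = 27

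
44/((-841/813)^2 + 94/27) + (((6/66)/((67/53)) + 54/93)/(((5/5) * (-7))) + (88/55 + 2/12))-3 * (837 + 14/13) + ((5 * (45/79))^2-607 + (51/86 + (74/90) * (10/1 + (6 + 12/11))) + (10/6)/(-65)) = -699561956136983058932419/226603820809936685115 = -3087.16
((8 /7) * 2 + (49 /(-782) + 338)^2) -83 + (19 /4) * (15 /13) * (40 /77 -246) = 758614237429 /6726764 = 112775.51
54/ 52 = 27/ 26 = 1.04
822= 822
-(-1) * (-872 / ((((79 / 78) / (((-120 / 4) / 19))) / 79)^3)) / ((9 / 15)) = 18621420480000 / 6859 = 2714888537.69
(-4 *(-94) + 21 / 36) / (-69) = -4519 / 828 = -5.46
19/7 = 2.71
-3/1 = -3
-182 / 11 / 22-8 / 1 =-1059 / 121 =-8.75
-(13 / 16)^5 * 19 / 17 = -0.40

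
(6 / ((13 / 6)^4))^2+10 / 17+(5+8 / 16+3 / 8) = 725250703695 / 110939378056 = 6.54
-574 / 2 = -287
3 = 3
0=0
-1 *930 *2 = -1860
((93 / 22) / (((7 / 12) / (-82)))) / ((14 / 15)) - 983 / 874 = -300460417 / 471086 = -637.80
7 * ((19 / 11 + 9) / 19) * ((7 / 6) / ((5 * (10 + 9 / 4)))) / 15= 236 / 47025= 0.01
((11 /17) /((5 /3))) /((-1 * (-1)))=33 /85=0.39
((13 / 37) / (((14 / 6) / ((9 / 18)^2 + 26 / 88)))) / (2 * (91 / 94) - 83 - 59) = -10998 / 18754967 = -0.00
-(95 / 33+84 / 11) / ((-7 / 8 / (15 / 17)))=10.60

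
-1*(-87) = 87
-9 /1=-9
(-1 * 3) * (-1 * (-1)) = -3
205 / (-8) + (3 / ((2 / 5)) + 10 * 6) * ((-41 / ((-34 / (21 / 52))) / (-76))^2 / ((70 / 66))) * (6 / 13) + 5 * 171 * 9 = 1800093650325439 / 234711872512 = 7669.38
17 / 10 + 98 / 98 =27 / 10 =2.70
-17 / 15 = -1.13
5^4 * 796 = 497500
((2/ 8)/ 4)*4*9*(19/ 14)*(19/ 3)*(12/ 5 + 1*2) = 11913/ 140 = 85.09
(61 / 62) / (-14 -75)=-0.01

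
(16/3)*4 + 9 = 91/3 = 30.33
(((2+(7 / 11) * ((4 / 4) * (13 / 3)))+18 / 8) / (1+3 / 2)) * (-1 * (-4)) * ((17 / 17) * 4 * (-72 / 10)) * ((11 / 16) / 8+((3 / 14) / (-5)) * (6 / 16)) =-34743 / 1540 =-22.56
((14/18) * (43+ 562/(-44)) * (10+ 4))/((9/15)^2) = 814625/891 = 914.28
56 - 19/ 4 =205/ 4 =51.25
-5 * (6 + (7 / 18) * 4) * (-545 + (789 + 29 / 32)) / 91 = -666145 / 6552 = -101.67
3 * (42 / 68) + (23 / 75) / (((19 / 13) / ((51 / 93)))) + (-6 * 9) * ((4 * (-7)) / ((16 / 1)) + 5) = -130318189 / 750975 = -173.53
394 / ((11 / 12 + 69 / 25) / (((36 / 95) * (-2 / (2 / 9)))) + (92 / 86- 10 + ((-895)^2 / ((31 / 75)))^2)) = 0.00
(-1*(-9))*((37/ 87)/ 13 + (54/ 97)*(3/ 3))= 193989/ 36569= 5.30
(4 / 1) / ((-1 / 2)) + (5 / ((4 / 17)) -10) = 13 / 4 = 3.25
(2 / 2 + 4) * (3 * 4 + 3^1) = 75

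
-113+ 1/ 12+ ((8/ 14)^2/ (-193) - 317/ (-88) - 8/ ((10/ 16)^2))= -8101378451/ 62416200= -129.80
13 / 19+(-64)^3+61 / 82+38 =-408358923 / 1558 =-262104.57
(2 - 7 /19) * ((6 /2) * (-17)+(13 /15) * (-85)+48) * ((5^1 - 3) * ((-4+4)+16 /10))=-22816 /57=-400.28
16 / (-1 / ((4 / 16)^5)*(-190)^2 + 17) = -16 / 36966383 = -0.00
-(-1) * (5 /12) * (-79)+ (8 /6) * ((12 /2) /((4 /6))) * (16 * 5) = 11125 /12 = 927.08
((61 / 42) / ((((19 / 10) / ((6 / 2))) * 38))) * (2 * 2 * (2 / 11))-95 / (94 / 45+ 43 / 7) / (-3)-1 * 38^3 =-54868.11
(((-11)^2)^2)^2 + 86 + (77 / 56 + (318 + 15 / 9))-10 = 5144622673 / 24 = 214359278.04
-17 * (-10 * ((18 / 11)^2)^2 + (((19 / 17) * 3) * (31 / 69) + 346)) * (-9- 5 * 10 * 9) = 2152117.13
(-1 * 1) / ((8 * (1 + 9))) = -1 / 80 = -0.01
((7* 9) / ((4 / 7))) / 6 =147 / 8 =18.38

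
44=44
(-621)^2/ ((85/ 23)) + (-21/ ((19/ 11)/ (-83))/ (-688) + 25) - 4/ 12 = 347913175253/ 3333360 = 104373.12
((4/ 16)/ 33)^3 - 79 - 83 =-372594815/ 2299968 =-162.00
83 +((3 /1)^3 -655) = -545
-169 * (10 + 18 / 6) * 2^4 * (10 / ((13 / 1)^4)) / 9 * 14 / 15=-1.28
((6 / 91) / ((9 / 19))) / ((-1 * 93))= -38 / 25389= -0.00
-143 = -143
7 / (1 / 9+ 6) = 63 / 55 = 1.15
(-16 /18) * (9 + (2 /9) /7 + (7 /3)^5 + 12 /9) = -1082240 /15309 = -70.69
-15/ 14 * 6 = -45/ 7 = -6.43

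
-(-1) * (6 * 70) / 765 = 28 / 51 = 0.55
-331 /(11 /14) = -421.27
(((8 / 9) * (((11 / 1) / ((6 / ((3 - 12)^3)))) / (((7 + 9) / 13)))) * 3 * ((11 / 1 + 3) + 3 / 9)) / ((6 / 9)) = -498069 / 8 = -62258.62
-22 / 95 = -0.23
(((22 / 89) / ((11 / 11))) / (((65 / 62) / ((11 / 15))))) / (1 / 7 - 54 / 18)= -26257 / 433875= -0.06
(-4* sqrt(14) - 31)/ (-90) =2* sqrt(14)/ 45 + 31/ 90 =0.51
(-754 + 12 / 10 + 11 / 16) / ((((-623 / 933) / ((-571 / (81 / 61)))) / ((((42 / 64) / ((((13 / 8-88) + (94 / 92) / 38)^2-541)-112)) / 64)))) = -124469229131620601 / 170496541891791360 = -0.73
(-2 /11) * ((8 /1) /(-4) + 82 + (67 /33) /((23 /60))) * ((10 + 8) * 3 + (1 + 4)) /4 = -636610 /2783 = -228.75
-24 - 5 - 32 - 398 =-459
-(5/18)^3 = -125/5832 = -0.02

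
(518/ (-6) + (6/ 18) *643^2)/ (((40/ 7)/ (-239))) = -23042229/ 4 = -5760557.25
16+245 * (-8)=-1944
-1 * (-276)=276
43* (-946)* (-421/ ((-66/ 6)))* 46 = -71615468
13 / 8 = 1.62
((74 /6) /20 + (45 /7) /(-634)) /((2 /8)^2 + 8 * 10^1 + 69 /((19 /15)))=6137228 /1361323215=0.00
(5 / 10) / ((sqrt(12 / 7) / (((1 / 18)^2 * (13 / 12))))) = 13 * sqrt(21) / 46656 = 0.00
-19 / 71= -0.27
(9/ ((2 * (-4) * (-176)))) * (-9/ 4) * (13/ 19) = -1053/ 107008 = -0.01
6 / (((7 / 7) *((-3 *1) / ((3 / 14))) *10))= -3 / 70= -0.04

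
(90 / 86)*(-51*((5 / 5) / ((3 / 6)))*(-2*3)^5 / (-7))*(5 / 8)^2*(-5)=69710625 / 301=231596.76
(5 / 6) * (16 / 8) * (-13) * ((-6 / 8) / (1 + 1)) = 65 / 8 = 8.12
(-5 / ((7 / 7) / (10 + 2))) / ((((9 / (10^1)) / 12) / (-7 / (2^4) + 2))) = -1250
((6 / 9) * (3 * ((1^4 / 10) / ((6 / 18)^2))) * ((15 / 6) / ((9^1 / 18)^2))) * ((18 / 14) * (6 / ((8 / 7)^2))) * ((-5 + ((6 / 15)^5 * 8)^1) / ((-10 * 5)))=10.46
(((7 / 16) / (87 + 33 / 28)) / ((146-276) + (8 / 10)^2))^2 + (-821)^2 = 286375821382956721 / 424864097856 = 674041.00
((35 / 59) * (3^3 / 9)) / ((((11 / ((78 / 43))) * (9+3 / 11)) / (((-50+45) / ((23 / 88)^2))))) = -52852800 / 22815241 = -2.32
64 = 64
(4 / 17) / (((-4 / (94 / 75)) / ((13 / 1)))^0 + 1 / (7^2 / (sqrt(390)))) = 0.17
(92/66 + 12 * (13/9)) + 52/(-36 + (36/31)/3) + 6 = 70639/3036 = 23.27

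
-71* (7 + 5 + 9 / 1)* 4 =-5964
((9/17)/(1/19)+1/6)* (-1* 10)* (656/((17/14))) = -47894560/867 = -55241.71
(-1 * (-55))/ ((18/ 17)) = 935/ 18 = 51.94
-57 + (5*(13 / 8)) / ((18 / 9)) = -847 / 16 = -52.94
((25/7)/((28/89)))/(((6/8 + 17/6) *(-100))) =-267/8428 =-0.03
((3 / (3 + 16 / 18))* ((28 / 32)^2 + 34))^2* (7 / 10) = 503.49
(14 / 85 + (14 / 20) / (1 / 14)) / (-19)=-847 / 1615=-0.52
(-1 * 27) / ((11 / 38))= -1026 / 11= -93.27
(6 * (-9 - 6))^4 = 65610000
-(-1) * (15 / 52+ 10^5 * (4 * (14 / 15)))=58240045 / 156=373333.62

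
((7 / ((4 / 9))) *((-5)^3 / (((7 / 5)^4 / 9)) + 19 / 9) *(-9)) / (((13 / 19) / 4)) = 1074308526 / 4459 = 240930.37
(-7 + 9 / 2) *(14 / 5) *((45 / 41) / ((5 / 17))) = -1071 / 41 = -26.12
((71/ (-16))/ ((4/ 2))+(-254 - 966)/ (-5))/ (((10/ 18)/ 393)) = 27365769/ 160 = 171036.06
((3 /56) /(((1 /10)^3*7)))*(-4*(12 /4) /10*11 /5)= -990 /49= -20.20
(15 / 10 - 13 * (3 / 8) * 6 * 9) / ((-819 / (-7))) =-349 / 156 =-2.24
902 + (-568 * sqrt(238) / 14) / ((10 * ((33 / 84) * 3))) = 902 -568 * sqrt(238) / 165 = 848.89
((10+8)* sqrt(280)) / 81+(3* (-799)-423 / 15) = -12126 / 5+4* sqrt(70) / 9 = -2421.48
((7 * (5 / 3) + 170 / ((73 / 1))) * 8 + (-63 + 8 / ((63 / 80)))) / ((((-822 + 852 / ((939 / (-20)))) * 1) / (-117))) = 8.23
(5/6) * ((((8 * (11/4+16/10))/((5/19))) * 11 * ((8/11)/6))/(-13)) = -2204/195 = -11.30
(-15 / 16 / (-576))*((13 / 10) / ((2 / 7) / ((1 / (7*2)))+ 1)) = 0.00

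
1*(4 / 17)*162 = 648 / 17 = 38.12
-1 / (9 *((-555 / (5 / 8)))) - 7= -55943 / 7992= -7.00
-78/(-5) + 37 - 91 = -38.40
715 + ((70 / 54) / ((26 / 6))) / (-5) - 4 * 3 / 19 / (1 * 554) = 440238722 / 615771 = 714.94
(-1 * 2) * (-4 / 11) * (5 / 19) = 40 / 209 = 0.19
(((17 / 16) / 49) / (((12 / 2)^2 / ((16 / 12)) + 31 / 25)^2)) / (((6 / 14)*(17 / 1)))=625 / 167474496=0.00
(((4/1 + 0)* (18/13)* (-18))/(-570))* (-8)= -1728/1235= -1.40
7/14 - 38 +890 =1705/2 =852.50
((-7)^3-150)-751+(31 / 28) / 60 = -2089889 / 1680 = -1243.98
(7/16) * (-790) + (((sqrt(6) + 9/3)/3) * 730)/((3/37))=27010 * sqrt(6)/9 + 207785/24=16008.90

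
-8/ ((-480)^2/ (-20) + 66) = 4/ 5727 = 0.00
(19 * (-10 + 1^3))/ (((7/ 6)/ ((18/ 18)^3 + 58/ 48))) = -9063/ 28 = -323.68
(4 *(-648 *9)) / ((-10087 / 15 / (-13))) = -4548960 / 10087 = -450.97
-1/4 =-0.25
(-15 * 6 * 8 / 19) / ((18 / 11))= -440 / 19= -23.16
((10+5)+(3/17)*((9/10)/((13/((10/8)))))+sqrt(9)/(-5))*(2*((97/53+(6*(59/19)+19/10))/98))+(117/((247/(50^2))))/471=889567470723/97831661200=9.09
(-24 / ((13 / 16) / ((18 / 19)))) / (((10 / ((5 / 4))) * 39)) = -288 / 3211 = -0.09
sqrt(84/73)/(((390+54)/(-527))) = -527*sqrt(1533)/16206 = -1.27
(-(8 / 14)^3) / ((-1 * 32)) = 2 / 343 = 0.01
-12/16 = -3/4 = -0.75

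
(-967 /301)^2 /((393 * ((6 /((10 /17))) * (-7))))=-4675445 /12711410901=-0.00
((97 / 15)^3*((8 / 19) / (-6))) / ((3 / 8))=-29205536 / 577125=-50.61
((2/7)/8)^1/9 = 1/252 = 0.00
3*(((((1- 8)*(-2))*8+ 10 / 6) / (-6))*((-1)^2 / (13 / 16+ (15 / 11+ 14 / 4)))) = -30008 / 2997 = -10.01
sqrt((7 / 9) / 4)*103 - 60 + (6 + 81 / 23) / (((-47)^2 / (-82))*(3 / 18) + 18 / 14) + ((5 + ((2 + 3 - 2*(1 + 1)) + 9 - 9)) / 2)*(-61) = -62428851 / 253805 + 103*sqrt(7) / 6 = -200.55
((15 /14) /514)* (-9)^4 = 98415 /7196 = 13.68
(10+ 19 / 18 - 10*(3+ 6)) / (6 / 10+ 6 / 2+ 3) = -7105 / 594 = -11.96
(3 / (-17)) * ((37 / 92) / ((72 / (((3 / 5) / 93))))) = -37 / 5818080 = -0.00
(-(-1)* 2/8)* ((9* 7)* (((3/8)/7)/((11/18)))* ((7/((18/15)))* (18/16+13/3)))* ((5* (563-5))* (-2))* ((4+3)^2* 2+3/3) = -1554246225/64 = -24285097.27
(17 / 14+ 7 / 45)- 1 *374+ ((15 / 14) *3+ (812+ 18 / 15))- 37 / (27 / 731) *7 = -6207139 / 945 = -6568.40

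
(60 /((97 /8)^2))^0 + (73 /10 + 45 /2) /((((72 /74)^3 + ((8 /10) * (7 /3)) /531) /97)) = 1166588913061 /373033324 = 3127.30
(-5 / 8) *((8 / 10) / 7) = -1 / 14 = -0.07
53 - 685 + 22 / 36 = -11365 / 18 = -631.39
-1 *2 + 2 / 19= -36 / 19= -1.89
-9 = -9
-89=-89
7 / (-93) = -7 / 93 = -0.08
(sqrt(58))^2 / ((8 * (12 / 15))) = 145 / 16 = 9.06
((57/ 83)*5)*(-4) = -13.73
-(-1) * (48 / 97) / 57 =16 / 1843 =0.01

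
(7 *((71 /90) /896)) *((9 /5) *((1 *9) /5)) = 639 /32000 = 0.02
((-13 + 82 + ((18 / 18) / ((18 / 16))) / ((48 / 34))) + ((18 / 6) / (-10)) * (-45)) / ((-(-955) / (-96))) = -8.36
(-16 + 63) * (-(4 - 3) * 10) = -470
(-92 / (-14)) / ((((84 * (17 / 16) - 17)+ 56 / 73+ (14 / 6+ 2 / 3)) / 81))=362664 / 51793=7.00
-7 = -7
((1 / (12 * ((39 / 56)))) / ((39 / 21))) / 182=7 / 19773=0.00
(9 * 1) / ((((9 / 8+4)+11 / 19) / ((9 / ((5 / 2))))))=8208 / 1445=5.68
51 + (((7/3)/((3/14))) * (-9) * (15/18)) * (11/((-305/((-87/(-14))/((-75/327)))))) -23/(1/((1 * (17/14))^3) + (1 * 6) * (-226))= -292326737299/10155408100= -28.79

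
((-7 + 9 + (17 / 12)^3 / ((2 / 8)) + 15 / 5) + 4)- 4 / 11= 95083 / 4752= 20.01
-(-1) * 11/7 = 11/7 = 1.57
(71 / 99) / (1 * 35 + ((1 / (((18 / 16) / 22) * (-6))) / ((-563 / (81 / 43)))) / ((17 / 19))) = 29220263 / 1426527729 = 0.02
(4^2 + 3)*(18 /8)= 171 /4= 42.75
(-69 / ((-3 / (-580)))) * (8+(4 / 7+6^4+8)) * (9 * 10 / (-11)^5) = 11031112800 / 1127357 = 9784.93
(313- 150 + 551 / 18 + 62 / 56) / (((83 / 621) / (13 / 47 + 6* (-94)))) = -12815105385 / 15604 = -821270.53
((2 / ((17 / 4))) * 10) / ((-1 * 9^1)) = -80 / 153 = -0.52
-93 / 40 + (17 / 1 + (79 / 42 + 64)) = 80.56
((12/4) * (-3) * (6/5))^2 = 2916/25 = 116.64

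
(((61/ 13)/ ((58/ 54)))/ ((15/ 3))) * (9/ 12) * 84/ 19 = 2.90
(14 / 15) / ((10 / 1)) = 7 / 75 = 0.09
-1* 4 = -4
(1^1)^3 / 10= 1 / 10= 0.10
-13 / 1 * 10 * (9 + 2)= -1430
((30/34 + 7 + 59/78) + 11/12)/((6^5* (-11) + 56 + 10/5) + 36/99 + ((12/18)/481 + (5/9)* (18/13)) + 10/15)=-10313787/92259932144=-0.00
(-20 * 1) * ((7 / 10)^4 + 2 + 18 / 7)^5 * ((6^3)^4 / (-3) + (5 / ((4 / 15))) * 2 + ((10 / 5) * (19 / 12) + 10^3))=1572420425358501516943286690965304283 / 42017500000000000000000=37422988644219.71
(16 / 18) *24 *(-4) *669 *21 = -1198848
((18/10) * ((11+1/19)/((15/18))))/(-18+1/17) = -38556/28975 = -1.33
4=4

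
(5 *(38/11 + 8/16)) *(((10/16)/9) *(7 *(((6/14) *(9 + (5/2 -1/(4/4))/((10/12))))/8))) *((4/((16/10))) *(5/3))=32625/1408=23.17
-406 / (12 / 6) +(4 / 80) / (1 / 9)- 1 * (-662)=9189 / 20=459.45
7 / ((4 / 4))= 7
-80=-80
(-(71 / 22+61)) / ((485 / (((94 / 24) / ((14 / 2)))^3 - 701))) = 5928629447 / 63880320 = 92.81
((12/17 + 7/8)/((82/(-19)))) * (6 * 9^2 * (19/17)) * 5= -94302225/94792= -994.83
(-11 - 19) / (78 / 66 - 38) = 22 / 27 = 0.81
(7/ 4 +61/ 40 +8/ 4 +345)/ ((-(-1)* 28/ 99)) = 1387089/ 1120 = 1238.47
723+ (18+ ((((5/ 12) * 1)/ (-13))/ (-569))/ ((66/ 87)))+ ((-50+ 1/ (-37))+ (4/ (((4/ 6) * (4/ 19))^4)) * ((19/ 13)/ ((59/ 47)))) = 6926094962824393/ 545661422592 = 12693.03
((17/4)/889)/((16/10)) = 85/28448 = 0.00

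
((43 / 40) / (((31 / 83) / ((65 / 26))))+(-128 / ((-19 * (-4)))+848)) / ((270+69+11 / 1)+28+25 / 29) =2.25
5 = 5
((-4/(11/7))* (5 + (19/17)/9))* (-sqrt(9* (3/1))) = 21952* sqrt(3)/561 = 67.78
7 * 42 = 294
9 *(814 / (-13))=-7326 / 13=-563.54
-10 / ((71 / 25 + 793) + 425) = -250 / 30521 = -0.01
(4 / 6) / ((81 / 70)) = 140 / 243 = 0.58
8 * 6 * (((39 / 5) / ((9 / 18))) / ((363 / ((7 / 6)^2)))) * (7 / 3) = 35672 / 5445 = 6.55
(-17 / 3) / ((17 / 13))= -4.33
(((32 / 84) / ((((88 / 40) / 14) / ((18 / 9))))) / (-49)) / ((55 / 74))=-2368 / 17787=-0.13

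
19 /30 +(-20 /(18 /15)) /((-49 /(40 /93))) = 106583 /136710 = 0.78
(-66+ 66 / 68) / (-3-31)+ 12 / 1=16083 / 1156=13.91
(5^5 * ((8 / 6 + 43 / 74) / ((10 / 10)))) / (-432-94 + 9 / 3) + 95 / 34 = -8531545 / 986901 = -8.64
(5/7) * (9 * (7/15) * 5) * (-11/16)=-165/16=-10.31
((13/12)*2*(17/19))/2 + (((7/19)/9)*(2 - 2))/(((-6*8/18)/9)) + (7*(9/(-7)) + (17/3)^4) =6298159/6156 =1023.09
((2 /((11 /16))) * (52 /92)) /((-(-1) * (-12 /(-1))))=104 /759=0.14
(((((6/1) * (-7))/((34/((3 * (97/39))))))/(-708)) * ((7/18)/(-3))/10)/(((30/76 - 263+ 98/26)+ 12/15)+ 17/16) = 90307/137511820557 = 0.00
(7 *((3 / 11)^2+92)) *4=311948 / 121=2578.08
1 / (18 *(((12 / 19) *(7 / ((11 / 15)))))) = 209 / 22680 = 0.01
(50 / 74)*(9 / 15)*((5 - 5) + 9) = 135 / 37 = 3.65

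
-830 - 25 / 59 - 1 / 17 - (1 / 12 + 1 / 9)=-29994085 / 36108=-830.68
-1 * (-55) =55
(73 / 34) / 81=73 / 2754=0.03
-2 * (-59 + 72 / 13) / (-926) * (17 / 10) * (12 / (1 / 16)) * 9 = -2041632 / 6019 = -339.20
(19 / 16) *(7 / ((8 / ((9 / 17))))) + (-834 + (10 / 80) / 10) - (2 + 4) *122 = -17031959 / 10880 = -1565.44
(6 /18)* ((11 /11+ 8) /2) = 3 /2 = 1.50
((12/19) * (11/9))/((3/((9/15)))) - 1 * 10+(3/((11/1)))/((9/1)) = -10257/1045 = -9.82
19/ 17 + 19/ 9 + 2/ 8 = 2129/ 612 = 3.48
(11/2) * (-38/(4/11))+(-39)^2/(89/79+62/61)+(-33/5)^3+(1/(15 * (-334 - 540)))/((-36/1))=-807829010521/5297751000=-152.49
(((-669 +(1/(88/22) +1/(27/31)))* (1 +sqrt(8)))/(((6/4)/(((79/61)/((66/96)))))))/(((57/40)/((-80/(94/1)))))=72908531200/145606329 +145817062400* sqrt(2)/145606329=1916.98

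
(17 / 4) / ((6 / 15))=85 / 8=10.62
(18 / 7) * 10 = 180 / 7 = 25.71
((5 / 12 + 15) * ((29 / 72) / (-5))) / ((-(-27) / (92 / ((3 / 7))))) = -172753 / 17496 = -9.87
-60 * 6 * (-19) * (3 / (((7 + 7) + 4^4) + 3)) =75.16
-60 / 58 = -30 / 29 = -1.03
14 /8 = 7 /4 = 1.75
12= 12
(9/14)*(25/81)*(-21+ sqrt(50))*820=-10250/3+ 51250*sqrt(2)/63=-2266.22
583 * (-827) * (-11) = 5303551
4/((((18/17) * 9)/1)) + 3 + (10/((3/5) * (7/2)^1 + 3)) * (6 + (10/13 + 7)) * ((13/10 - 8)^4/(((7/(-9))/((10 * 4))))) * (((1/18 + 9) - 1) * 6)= -16945923567463/125307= -135235250.76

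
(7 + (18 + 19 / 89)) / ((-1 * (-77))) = 204 / 623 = 0.33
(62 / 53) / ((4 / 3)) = 93 / 106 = 0.88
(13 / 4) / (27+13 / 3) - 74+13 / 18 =-247621 / 3384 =-73.17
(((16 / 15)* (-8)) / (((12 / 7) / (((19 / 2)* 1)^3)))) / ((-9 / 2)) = 384104 / 405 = 948.40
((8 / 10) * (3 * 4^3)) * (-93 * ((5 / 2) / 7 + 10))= -1035648 / 7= -147949.71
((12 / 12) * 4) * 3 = 12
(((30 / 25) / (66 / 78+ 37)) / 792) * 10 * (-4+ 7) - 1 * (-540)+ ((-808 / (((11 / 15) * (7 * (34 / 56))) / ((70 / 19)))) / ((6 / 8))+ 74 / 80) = -732.59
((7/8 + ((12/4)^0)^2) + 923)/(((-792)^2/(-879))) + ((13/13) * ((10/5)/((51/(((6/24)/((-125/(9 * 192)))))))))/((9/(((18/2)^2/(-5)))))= -18698363107/17772480000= -1.05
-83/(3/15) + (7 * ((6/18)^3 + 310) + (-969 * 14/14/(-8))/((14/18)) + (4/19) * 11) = 54965489/28728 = 1913.31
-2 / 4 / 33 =-0.02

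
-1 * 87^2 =-7569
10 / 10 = 1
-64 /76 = -16 /19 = -0.84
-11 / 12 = -0.92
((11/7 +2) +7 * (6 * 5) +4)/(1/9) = 13707/7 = 1958.14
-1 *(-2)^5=32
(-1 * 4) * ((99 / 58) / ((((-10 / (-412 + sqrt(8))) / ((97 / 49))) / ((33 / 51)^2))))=-231.55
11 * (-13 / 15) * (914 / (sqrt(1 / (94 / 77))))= -11882 * sqrt(7238) / 105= -9627.41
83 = 83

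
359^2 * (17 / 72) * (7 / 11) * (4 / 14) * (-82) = -89830057 / 198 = -453687.16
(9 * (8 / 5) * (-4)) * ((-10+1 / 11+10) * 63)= -18144 / 55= -329.89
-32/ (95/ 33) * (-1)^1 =1056/ 95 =11.12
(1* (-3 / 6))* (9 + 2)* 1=-11 / 2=-5.50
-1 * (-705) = 705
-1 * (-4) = 4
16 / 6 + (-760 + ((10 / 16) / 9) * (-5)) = -54553 / 72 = -757.68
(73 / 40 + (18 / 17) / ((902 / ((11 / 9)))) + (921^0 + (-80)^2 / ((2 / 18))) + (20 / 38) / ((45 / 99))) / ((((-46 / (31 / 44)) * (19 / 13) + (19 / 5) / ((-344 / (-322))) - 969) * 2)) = -528776804111491 / 19476501447716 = -27.15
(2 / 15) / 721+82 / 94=0.87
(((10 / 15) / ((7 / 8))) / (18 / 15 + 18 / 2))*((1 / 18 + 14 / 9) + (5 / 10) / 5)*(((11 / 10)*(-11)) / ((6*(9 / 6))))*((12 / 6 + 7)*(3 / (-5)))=10648 / 11475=0.93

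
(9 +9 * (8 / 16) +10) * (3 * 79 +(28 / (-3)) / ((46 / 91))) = 708713 / 138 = 5135.60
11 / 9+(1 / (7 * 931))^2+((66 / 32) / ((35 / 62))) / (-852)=5288591749117 / 4342264587360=1.22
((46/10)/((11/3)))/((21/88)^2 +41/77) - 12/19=1.50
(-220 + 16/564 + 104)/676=-4088/23829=-0.17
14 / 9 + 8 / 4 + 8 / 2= 68 / 9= 7.56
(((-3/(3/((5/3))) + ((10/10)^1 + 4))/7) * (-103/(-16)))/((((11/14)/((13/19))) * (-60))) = -1339/30096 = -0.04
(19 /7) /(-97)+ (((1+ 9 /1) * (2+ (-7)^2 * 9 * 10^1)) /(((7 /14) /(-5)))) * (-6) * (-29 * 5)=-260630076019 /679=-383844000.03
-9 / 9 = -1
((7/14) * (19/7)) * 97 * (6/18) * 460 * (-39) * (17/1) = -93679690/7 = -13382812.86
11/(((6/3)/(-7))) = -77/2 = -38.50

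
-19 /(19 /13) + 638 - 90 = 535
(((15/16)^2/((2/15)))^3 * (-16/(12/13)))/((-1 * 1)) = 166587890625/33554432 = 4964.71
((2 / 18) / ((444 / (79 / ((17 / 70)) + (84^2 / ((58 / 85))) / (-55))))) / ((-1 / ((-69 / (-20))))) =-8561497 / 72234360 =-0.12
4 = 4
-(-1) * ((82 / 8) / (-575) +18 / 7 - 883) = -14175187 / 16100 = -880.45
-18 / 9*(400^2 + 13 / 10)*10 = -3200026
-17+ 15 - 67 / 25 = -117 / 25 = -4.68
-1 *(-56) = 56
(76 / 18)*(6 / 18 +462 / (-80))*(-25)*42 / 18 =434245 / 324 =1340.26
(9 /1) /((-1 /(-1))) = 9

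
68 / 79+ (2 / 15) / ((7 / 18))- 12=-29852 / 2765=-10.80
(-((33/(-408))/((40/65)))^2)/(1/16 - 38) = 20449/44908288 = 0.00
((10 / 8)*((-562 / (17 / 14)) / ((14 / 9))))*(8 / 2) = -25290 / 17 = -1487.65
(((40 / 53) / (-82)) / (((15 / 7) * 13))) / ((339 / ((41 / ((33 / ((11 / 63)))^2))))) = -4 / 3575738439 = -0.00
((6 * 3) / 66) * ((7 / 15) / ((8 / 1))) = 7 / 440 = 0.02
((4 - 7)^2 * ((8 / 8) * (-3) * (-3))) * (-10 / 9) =-90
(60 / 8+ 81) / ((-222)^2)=59 / 32856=0.00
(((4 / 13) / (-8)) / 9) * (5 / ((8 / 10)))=-25 / 936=-0.03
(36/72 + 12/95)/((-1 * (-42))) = 17/1140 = 0.01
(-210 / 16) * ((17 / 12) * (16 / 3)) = -595 / 6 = -99.17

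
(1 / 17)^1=1 / 17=0.06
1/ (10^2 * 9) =1/ 900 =0.00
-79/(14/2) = -79/7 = -11.29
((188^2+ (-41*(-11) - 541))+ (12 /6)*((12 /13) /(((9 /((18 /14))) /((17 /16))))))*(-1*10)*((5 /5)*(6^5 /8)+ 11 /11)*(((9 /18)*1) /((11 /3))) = -13377941715 /286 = -46776019.98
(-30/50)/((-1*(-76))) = -3/380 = -0.01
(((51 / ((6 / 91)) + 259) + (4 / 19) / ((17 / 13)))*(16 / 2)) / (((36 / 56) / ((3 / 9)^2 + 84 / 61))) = 1606374392 / 83997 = 19124.19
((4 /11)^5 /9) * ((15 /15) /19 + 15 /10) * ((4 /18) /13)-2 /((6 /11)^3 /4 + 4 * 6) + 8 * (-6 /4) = -207633779437433 /17183711854881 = -12.08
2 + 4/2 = 4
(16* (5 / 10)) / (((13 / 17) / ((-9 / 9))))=-10.46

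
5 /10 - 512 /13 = -1011 /26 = -38.88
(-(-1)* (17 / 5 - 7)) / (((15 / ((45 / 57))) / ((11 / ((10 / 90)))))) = -1782 / 95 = -18.76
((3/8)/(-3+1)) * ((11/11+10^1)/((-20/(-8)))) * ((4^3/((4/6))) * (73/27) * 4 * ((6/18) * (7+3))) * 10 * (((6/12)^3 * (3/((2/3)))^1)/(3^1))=-5353.33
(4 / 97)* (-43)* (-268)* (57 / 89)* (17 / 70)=22333512 / 302155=73.91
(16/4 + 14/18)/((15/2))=0.64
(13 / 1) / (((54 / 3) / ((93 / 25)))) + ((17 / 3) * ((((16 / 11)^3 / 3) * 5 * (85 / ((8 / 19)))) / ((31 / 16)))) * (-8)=-449772835451 / 18567450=-24223.73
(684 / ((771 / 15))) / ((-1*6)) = -570 / 257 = -2.22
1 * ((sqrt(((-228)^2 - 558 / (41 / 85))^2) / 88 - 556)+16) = 67797 / 1804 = 37.58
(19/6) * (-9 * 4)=-114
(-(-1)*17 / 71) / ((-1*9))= -17 / 639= -0.03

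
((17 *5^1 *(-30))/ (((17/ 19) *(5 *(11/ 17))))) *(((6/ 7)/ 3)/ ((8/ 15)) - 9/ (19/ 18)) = 7038.99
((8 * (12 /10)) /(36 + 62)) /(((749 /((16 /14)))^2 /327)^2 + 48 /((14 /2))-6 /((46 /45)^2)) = 5560609112064 /97935798355792468085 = 0.00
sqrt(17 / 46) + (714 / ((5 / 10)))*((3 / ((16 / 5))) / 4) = 335.30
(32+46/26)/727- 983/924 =-8884697/8732724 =-1.02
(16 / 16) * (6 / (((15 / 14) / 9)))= 252 / 5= 50.40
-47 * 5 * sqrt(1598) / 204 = -235 * sqrt(1598) / 204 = -46.05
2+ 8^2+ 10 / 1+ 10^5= 100076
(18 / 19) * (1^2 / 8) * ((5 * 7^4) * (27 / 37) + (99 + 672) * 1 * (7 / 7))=1586979 / 1406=1128.72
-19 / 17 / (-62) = 19 / 1054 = 0.02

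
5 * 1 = 5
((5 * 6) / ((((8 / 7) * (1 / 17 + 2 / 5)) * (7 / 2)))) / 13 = 425 / 338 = 1.26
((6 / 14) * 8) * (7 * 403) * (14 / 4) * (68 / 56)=41106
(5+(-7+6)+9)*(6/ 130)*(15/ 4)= 9/ 4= 2.25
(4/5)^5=1024/3125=0.33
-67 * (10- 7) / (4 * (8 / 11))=-2211 / 32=-69.09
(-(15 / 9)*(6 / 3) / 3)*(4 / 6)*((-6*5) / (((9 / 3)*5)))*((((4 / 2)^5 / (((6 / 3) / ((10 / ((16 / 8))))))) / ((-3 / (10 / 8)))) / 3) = -4000 / 243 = -16.46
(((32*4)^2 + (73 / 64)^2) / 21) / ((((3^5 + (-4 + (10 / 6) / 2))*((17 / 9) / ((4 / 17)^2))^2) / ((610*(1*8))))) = 3316112276130 / 243137732537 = 13.64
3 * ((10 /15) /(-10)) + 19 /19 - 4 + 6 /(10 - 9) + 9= 59 /5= 11.80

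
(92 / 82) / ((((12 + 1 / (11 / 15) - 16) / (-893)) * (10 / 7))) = 1581503 / 5945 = 266.02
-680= -680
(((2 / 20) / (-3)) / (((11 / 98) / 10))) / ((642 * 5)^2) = -49 / 170017650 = -0.00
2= 2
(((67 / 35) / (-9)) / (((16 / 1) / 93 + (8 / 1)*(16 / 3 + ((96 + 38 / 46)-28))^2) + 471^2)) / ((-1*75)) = 1098733 / 102992702649375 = 0.00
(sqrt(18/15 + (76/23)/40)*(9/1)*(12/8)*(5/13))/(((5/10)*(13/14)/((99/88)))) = 8505*sqrt(2714)/31096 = 14.25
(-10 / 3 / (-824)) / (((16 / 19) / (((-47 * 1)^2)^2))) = 463569695 / 19776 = 23441.02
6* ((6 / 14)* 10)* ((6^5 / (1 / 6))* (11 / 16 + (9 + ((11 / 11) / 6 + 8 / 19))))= 1639550160 / 133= 12327444.81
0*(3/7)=0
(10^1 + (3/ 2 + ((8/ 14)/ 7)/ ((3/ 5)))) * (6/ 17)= 3421/ 833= 4.11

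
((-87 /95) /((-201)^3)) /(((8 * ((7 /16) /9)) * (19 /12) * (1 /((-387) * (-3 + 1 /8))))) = 774387 /3800140505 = 0.00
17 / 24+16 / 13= 605 / 312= 1.94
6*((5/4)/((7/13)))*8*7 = 780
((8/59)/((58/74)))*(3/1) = 888/1711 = 0.52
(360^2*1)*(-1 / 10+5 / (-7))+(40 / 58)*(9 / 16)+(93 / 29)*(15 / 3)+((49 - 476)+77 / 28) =-21505669 / 203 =-105939.26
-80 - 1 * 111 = -191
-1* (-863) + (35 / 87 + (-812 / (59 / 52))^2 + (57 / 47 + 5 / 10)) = 14604907352519 / 28467618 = 513035.81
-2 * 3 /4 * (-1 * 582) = 873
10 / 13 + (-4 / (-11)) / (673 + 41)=39296 / 51051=0.77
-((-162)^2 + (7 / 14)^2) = -104977 / 4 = -26244.25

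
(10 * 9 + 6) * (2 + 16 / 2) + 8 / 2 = 964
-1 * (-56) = 56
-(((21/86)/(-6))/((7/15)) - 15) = 2595/172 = 15.09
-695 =-695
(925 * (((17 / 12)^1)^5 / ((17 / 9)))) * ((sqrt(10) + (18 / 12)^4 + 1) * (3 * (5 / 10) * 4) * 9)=77256925 * sqrt(10) / 512 + 7493921725 / 8192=1391949.13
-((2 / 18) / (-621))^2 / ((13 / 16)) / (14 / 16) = -0.00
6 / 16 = 3 / 8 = 0.38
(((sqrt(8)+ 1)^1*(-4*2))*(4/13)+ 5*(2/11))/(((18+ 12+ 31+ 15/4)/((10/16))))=-160*sqrt(2)/3367 - 15/1001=-0.08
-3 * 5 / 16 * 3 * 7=-315 / 16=-19.69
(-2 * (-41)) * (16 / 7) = 1312 / 7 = 187.43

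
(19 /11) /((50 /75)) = 57 /22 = 2.59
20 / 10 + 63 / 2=67 / 2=33.50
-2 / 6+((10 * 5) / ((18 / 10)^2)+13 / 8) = 10837 / 648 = 16.72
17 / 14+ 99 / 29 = 4.63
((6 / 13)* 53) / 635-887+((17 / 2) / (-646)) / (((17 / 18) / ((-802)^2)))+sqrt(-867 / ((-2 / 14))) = -26258383631 / 2666365+17* sqrt(21) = -9770.10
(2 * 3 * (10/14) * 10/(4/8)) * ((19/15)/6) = 380/21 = 18.10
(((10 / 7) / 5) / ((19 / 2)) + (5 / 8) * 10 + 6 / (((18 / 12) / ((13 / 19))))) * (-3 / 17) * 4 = -14391 / 2261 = -6.36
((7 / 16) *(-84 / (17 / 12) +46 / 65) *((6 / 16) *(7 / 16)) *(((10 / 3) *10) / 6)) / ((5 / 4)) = -1586081 / 84864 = -18.69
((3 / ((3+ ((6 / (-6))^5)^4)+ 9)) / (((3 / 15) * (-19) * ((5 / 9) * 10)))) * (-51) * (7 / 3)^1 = 3213 / 2470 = 1.30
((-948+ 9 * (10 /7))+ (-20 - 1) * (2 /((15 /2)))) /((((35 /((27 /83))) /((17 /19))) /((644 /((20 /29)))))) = -10080393678 /1379875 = -7305.29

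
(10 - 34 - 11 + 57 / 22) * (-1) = 713 / 22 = 32.41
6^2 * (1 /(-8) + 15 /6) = 171 /2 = 85.50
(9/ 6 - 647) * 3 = -3873/ 2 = -1936.50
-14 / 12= -1.17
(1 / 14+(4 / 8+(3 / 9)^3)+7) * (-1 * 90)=-14380 / 21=-684.76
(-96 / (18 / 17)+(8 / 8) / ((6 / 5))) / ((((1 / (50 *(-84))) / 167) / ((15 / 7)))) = 135019500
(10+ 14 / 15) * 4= 656 / 15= 43.73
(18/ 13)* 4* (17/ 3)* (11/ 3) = 1496/ 13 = 115.08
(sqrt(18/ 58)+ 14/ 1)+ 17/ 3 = 3 * sqrt(29)/ 29+ 59/ 3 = 20.22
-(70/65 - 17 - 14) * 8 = 3112/13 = 239.38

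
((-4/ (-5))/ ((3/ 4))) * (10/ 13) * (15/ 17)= 160/ 221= 0.72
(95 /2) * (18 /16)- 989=-14969 /16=-935.56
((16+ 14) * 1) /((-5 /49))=-294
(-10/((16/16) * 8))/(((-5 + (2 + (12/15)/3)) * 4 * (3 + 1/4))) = 75/2132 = 0.04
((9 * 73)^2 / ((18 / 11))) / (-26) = -527571 / 52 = -10145.60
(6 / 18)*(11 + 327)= 338 / 3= 112.67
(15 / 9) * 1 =5 / 3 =1.67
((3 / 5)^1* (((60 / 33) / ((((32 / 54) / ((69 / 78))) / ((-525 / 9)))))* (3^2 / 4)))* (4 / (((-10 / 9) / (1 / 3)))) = 586845 / 2288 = 256.49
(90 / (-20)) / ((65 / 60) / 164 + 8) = -8856 / 15757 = -0.56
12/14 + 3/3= 13/7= 1.86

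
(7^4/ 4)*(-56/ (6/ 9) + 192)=64827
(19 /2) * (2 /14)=19 /14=1.36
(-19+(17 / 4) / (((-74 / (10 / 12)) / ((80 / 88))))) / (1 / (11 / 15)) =-13.97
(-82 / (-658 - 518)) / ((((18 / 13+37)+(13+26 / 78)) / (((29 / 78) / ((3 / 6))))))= 1189 / 1185996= 0.00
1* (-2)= -2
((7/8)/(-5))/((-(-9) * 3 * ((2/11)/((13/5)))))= -1001/10800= -0.09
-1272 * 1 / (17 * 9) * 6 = -848 / 17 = -49.88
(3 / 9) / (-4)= -1 / 12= -0.08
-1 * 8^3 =-512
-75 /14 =-5.36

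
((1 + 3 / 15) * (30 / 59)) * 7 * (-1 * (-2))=504 / 59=8.54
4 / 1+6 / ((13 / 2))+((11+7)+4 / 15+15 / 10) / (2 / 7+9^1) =7.05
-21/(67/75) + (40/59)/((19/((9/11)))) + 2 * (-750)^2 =929429727795/826177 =1124976.52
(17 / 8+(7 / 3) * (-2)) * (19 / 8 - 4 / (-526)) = -101931 / 16832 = -6.06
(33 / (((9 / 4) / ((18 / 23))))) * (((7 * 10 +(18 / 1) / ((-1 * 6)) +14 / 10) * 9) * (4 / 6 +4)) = 3792096 / 115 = 32974.75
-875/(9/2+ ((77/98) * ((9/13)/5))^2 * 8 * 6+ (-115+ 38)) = 362293750/29783401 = 12.16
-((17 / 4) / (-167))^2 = -289 / 446224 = -0.00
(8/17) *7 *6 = 336/17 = 19.76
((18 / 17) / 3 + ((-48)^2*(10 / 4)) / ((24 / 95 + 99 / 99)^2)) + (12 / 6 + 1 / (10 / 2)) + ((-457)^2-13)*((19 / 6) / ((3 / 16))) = 249989902201 / 70805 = 3530681.48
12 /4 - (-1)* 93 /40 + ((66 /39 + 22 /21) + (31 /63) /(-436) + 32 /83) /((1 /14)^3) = 363213975407 /42339960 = 8578.51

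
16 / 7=2.29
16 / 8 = 2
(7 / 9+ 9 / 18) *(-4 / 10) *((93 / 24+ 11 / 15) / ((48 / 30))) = -12719 / 8640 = -1.47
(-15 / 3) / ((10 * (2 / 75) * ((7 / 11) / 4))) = -825 / 7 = -117.86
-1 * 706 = -706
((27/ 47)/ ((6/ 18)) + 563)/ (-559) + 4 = 78550/ 26273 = 2.99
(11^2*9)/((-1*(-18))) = 121/2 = 60.50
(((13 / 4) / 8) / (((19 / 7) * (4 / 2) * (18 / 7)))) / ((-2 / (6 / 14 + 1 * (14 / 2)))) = -1183 / 10944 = -0.11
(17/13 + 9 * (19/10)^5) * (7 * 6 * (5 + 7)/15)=6119475243/812500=7531.66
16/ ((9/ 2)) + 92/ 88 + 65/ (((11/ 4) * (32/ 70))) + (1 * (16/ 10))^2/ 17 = 863779/ 15300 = 56.46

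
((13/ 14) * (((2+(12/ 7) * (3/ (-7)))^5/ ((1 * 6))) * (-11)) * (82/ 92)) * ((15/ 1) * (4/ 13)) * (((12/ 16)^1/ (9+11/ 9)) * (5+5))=-17430858586350/ 1046005847047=-16.66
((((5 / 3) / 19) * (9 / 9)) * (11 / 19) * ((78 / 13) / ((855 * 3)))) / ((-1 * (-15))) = 22 / 2777895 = 0.00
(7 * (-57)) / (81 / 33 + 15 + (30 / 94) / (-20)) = -275044 / 12021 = -22.88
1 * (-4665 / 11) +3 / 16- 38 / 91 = -6795925 / 16016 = -424.32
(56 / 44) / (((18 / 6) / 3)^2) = 14 / 11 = 1.27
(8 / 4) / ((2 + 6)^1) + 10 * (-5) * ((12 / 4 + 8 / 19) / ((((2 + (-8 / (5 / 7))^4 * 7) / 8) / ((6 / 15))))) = 49308143 / 201232572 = 0.25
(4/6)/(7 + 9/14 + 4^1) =28/489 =0.06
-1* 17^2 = -289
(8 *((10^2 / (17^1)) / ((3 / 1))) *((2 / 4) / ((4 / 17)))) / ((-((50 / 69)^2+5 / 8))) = -253920 / 8761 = -28.98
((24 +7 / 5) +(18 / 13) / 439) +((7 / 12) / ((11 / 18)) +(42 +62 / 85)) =737303869 / 10672090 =69.09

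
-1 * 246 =-246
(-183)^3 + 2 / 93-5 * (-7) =-6128451.98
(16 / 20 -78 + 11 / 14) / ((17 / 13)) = -69537 / 1190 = -58.43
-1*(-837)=837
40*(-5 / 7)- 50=-550 / 7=-78.57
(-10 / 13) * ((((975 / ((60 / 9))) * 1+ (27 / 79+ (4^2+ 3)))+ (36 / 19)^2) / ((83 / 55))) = -5307385325 / 61544002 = -86.24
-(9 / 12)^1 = -3 / 4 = -0.75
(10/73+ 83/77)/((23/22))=13658/11753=1.16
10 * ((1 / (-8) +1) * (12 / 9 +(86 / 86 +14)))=1715 / 12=142.92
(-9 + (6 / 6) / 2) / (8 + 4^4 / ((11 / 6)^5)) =-2737867 / 6558128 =-0.42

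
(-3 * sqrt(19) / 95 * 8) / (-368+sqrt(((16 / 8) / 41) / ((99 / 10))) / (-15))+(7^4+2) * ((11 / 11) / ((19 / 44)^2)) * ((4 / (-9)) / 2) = -1033824 / 361 - 108 * sqrt(42845) / 587476929505+80660448 * sqrt(19) / 117495385901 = -2863.78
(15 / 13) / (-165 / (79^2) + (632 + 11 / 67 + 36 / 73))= 457870965 / 251041541296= 0.00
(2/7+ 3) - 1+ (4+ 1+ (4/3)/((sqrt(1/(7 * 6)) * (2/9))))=51/7+ 6 * sqrt(42)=46.17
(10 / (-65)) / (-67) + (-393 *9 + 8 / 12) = -9240433 / 2613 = -3536.33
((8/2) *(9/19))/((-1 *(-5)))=36/95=0.38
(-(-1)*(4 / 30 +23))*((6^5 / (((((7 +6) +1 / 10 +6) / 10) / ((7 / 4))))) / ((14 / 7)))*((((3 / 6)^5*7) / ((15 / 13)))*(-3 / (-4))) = 17904159 / 1528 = 11717.38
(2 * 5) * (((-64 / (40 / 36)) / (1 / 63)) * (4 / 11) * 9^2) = -11757312 / 11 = -1068846.55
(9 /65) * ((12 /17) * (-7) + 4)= -144 /1105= -0.13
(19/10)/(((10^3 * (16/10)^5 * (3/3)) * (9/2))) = 95/2359296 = 0.00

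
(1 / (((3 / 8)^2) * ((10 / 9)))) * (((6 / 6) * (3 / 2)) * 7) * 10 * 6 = 4032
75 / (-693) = -25 / 231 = -0.11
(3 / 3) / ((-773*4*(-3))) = 1 / 9276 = 0.00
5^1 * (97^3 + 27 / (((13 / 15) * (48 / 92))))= 237310505 / 52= 4563663.56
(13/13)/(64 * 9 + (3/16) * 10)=8/4623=0.00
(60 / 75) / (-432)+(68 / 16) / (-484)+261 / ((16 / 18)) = 76739051 / 261360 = 293.61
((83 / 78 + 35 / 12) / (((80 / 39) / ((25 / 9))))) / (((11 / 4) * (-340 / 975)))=-67275 / 11968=-5.62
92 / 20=23 / 5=4.60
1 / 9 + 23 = 23.11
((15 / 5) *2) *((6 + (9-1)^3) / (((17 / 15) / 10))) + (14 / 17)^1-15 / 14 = 6526741 / 238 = 27423.28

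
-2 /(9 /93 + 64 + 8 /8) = -31 /1009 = -0.03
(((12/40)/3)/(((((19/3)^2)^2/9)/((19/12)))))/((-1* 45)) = -27/1371800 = -0.00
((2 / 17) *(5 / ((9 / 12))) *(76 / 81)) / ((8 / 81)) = 380 / 51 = 7.45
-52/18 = -26/9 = -2.89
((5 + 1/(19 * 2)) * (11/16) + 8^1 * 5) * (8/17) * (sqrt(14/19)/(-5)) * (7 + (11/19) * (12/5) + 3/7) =-38733186 * sqrt(266)/20405525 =-30.96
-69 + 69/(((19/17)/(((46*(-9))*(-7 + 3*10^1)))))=-11170617/19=-587927.21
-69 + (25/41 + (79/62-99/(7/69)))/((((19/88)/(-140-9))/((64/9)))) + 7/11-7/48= 1279811333665819/267764112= 4779622.35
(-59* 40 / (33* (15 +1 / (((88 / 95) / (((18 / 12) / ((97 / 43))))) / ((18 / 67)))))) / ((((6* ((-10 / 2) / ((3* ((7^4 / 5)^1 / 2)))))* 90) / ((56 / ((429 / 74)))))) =30521118312832 / 2516109935625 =12.13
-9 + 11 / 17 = -142 / 17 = -8.35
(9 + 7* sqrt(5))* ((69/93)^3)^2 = 4.11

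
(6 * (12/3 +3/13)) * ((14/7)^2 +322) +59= 108347/13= 8334.38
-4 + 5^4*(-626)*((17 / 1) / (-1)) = 6651246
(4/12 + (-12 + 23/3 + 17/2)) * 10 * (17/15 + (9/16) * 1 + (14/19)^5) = 3410550159/39617584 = 86.09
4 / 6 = 2 / 3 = 0.67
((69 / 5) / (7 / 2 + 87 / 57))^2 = 6874884 / 912025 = 7.54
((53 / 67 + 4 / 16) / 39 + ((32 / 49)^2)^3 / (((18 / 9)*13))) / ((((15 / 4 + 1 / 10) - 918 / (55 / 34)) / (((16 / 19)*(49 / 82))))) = -629693290207960 / 23766279503742607741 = -0.00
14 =14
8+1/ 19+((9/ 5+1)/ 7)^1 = 803/ 95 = 8.45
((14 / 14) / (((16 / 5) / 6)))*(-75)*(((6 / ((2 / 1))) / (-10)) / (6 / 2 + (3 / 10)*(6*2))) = 1125 / 176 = 6.39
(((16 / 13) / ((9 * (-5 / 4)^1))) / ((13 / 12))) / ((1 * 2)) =-128 / 2535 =-0.05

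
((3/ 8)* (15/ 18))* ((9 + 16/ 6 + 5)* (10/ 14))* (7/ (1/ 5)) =3125/ 24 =130.21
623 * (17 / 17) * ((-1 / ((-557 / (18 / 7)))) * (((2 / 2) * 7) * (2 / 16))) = 5607 / 2228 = 2.52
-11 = -11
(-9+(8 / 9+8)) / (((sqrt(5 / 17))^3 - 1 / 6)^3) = 1156939573680*sqrt(85) / 70444997+10666681391928 / 70444997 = 302833.96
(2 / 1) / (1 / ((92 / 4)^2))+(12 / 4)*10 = 1088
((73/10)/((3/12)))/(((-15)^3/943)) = -137678/16875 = -8.16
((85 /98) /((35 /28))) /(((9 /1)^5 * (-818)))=-17 /1183401009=-0.00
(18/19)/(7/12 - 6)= -216/1235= -0.17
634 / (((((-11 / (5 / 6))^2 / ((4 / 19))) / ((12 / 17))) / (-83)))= -5262200 / 117249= -44.88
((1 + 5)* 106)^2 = 404496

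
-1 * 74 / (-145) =74 / 145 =0.51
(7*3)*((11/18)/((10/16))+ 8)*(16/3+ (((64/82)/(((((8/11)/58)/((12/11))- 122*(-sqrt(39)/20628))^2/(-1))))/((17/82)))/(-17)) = 740181736363102660582592/17556175512513550125- 7294735775357792907264*sqrt(39)/1950686168057061125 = 18807.13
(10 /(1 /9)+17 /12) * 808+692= 223670 /3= 74556.67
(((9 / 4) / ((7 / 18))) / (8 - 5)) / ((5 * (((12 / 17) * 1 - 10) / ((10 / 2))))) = -459 / 2212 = -0.21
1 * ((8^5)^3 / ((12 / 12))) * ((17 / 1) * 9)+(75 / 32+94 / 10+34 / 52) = 11197074573549921467 / 2080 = 5383208929591308.40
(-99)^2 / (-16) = -9801 / 16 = -612.56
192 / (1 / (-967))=-185664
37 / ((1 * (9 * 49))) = 0.08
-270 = -270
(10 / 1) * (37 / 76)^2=6845 / 2888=2.37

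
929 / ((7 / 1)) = 929 / 7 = 132.71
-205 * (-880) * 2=360800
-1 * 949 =-949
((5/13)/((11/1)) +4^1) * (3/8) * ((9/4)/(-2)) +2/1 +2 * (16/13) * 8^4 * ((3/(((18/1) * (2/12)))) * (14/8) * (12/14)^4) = 29897933587/3139136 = 9524.26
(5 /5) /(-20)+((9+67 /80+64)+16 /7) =76.07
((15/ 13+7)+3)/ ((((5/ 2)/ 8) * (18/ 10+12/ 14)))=16240/ 1209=13.43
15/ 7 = 2.14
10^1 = 10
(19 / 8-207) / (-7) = 1637 / 56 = 29.23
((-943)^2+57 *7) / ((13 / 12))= 10675776 / 13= 821213.54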